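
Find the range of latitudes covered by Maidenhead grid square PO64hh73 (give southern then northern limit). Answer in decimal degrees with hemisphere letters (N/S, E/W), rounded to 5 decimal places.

54.30417° N, 54.30833° N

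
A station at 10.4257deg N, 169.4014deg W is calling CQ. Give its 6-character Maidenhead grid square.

Shift to the Maidenhead origin (180°W, 90°S): lon 10.5986, lat 100.4257.
Field: 10.5986/20 → 0 → A, 100.4257/10 → 10 → K; chars AK.
Square: 10.5986/2 → 5, 0.4257/1 → 0; chars 50.
Subsquare: 0.5986/0.0833333 → 7 → h, 0.4257/0.0416667 → 10 → k; chars hk.

AK50hk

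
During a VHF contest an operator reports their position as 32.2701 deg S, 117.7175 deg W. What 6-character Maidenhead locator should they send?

Offset from 180°W / 90°S: lon 62.2825°, lat 57.7299°.
Field (20°×10°, letters A–R): 62.2825/20 → 3 → D, 57.7299/10 → 5 → F; chars DF.
Square (2°×1°, digits 0–9): 2.2825/2 → 1, 7.7299/1 → 7; chars 17.
Subsquare (5′×2.5′, letters a–x): 0.2825/0.0833333 → 3 → d, 0.7299/0.0416667 → 17 → r; chars dr.

DF17dr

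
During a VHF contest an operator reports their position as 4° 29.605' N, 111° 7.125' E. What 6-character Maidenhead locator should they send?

Shift to the Maidenhead origin (180°W, 90°S): lon 291.1187, lat 94.4934.
Field: 291.1187/20 → 14 → O, 94.4934/10 → 9 → J; chars OJ.
Square: 11.1187/2 → 5, 4.4934/1 → 4; chars 54.
Subsquare: 1.1187/0.0833333 → 13 → n, 0.4934/0.0416667 → 11 → l; chars nl.

OJ54nl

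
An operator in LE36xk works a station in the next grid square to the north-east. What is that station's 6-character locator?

LE46al

Longitude subsquare x = 23; +1 → 24, wraps to 0 = a, carry into square.
Longitude square 3; +1 → 4.
Latitude subsquare k = 10; +1 → 11 = l.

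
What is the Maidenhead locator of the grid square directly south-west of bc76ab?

Longitude subsquare a = 0; −1 → -1, wraps to 23 = x, carry into square.
Longitude square 7; −1 → 6.
Latitude subsquare b = 1; −1 → 0 = a.

BC66xa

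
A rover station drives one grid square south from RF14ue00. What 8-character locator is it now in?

Latitude extended square 0; −1 → -1, wraps to 9, carry into subsquare.
Latitude subsquare e = 4; −1 → 3 = d.
The longitude characters are unchanged.

RF14ud09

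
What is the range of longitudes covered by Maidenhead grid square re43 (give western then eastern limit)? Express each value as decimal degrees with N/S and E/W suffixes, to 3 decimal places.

168.000° E, 170.000° E

Field R=17, E=4: +17·20° lon, +4·10° lat → SW at lon 160°, lat -50°.
Square 4, 3: +4·2° lon, +3·1° lat → SW at lon 168°, lat -47°.
Cell spans 2° lon × 1° lat.
west 168.000° E, east 170.000° E.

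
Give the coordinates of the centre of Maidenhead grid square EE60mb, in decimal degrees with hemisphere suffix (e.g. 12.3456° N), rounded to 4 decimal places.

49.9375° S, 86.9583° W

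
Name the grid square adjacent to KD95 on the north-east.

Longitude square 9; +1 → 10, wraps to 0, carry into field.
Longitude field K = 10; +1 → 11 = L.
Latitude square 5; +1 → 6.

LD06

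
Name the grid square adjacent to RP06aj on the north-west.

QP96xk

Longitude subsquare a = 0; −1 → -1, wraps to 23 = x, carry into square.
Longitude square 0; −1 → -1, wraps to 9, carry into field.
Longitude field R = 17; −1 → 16 = Q.
Latitude subsquare j = 9; +1 → 10 = k.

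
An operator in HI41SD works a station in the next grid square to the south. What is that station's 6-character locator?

HI41sc

Latitude subsquare d = 3; −1 → 2 = c.
The longitude characters are unchanged.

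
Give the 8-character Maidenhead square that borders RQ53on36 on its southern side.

Latitude extended square 6; −1 → 5.
The longitude characters are unchanged.

RQ53on35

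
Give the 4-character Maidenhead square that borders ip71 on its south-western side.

IP60

Longitude square 7; −1 → 6.
Latitude square 1; −1 → 0.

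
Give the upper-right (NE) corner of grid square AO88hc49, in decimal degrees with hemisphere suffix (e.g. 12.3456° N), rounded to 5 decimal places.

58.12500° N, 163.37500° W

Field A=0, O=14: +0·20° lon, +14·10° lat → SW at lon -180°, lat 50°.
Square 8, 8: +8·2° lon, +8·1° lat → SW at lon -164°, lat 58°.
Subsquare h=7, c=2: +7·0.0833333° lon, +2·0.0416667° lat → SW at lon -163.417°, lat 58.0833°.
Extended square 4, 9: +4·0.00833333° lon, +9·0.00416667° lat → SW at lon -163.383°, lat 58.1208°.
Cell spans 0.00833333° lon × 0.00416667° lat. NE corner is SW corner plus one full cell.
latitude 58.12500° N, longitude 163.37500° W.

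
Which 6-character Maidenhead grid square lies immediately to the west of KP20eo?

KP20do

Longitude subsquare e = 4; −1 → 3 = d.
The latitude characters are unchanged.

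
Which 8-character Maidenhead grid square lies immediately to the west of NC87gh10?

NC87gh00

Longitude extended square 1; −1 → 0.
The latitude characters are unchanged.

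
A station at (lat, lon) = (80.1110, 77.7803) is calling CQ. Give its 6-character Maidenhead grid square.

MR80vc

Offset from 180°W / 90°S: lon 257.7803°, lat 170.1110°.
Field: 257.7803/20 → 12 → M, 170.1110/10 → 17 → R; chars MR.
Square: 17.7803/2 → 8, 0.1110/1 → 0; chars 80.
Subsquare: 1.7803/0.0833333 → 21 → v, 0.1110/0.0416667 → 2 → c; chars vc.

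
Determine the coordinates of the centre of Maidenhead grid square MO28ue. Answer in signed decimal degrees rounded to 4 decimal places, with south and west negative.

58.1875, 65.7083

Field M=12, O=14: +12·20° lon, +14·10° lat → SW at lon 60°, lat 50°.
Square 2, 8: +2·2° lon, +8·1° lat → SW at lon 64°, lat 58°.
Subsquare u=20, e=4: +20·0.0833333° lon, +4·0.0416667° lat → SW at lon 65.6667°, lat 58.1667°.
Cell spans 0.0833333° lon × 0.0416667° lat. Centre is SW corner plus half of each.
latitude 58.1875, longitude 65.7083.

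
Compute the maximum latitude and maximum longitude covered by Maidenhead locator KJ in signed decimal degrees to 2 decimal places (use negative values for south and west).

Field K=10, J=9: +10·20° lon, +9·10° lat → SW at lon 20°, lat 0°.
Cell spans 20° lon × 10° lat. NE corner is SW corner plus one full cell.
latitude 10.00, longitude 40.00.

10.00, 40.00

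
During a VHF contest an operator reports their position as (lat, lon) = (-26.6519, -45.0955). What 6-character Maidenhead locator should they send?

GG73ki

Add 180° to longitude and 90° to latitude: 134.9045, 63.3481.
Field: 134.9045/20 → 6 → G, 63.3481/10 → 6 → G; chars GG.
Square: 14.9045/2 → 7, 3.3481/1 → 3; chars 73.
Subsquare: 0.9045/0.0833333 → 10 → k, 0.3481/0.0416667 → 8 → i; chars ki.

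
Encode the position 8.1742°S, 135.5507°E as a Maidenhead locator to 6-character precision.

Shift to the Maidenhead origin (180°W, 90°S): lon 315.5507, lat 81.8258.
Field: 315.5507/20 → 15 → P, 81.8258/10 → 8 → I; chars PI.
Square: 15.5507/2 → 7, 1.8258/1 → 1; chars 71.
Subsquare: 1.5507/0.0833333 → 18 → s, 0.8258/0.0416667 → 19 → t; chars st.

PI71st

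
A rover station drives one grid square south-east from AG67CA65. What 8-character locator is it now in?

Longitude extended square 6; +1 → 7.
Latitude extended square 5; −1 → 4.

AG67ca74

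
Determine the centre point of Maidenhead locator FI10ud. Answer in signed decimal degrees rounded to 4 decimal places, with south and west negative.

Field F=5, I=8: +5·20° lon, +8·10° lat → SW at lon -80°, lat -10°.
Square 1, 0: +1·2° lon, +0·1° lat → SW at lon -78°, lat -10°.
Subsquare u=20, d=3: +20·0.0833333° lon, +3·0.0416667° lat → SW at lon -76.3333°, lat -9.875°.
Cell spans 0.0833333° lon × 0.0416667° lat. Centre is SW corner plus half of each.
latitude -9.8542, longitude -76.2917.

-9.8542, -76.2917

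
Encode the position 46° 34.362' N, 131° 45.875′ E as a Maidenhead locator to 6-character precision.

Offset from 180°W / 90°S: lon 311.7646°, lat 136.5727°.
Field: 311.7646/20 → 15 → P, 136.5727/10 → 13 → N; chars PN.
Square: 11.7646/2 → 5, 6.5727/1 → 6; chars 56.
Subsquare: 1.7646/0.0833333 → 21 → v, 0.5727/0.0416667 → 13 → n; chars vn.

PN56vn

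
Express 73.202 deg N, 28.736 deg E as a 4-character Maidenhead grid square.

Add 180° to longitude and 90° to latitude: 208.74, 163.20.
Field: 208.74/20 → 10 → K, 163.20/10 → 16 → Q; chars KQ.
Square: 8.74/2 → 4, 3.20/1 → 3; chars 43.

KQ43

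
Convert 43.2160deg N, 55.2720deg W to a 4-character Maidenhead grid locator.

Offset from 180°W / 90°S: lon 124.73°, lat 133.22°.
Field: 124.73/20 → 6 → G, 133.22/10 → 13 → N; chars GN.
Square: 4.73/2 → 2, 3.22/1 → 3; chars 23.

GN23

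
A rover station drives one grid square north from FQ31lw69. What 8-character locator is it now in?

FQ31lx60

Latitude extended square 9; +1 → 10, wraps to 0, carry into subsquare.
Latitude subsquare w = 22; +1 → 23 = x.
The longitude characters are unchanged.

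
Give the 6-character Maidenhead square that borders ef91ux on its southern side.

EF91uw

Latitude subsquare x = 23; −1 → 22 = w.
The longitude characters are unchanged.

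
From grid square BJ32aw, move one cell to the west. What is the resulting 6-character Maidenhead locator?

BJ22xw

Longitude subsquare a = 0; −1 → -1, wraps to 23 = x, carry into square.
Longitude square 3; −1 → 2.
The latitude characters are unchanged.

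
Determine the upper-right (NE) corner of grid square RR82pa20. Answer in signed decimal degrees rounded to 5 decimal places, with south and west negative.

82.00417, 177.27500

Field R=17, R=17: +17·20° lon, +17·10° lat → SW at lon 160°, lat 80°.
Square 8, 2: +8·2° lon, +2·1° lat → SW at lon 176°, lat 82°.
Subsquare p=15, a=0: +15·0.0833333° lon, +0·0.0416667° lat → SW at lon 177.25°, lat 82°.
Extended square 2, 0: +2·0.00833333° lon, +0·0.00416667° lat → SW at lon 177.267°, lat 82°.
Cell spans 0.00833333° lon × 0.00416667° lat. NE corner is SW corner plus one full cell.
latitude 82.00417, longitude 177.27500.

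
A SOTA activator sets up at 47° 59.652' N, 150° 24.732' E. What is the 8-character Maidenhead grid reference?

QN57ex98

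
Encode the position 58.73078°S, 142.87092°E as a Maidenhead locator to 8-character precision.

QD11kg44

Offset from 180°W / 90°S: lon 322.87092°, lat 31.26922°.
Field: lon ⌊322.87092/20⌋ = 16 → Q; lat ⌊31.26922/10⌋ = 3 → D.
Square: lon ⌊2.87092/2⌋ = 1; lat ⌊1.26922/1⌋ = 1.
Subsquare: lon ⌊0.87092/0.0833333⌋ = 10 → k; lat ⌊0.26922/0.0416667⌋ = 6 → g.
Extended square: lon ⌊0.03759/0.00833333⌋ = 4; lat ⌊0.01922/0.00416667⌋ = 4.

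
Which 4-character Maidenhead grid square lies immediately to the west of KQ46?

KQ36

Longitude square 4; −1 → 3.
The latitude characters are unchanged.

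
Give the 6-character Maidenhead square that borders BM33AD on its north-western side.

BM23xe

Longitude subsquare a = 0; −1 → -1, wraps to 23 = x, carry into square.
Longitude square 3; −1 → 2.
Latitude subsquare d = 3; +1 → 4 = e.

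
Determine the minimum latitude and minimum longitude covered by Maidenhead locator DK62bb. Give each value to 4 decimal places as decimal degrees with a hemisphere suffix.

12.0417° N, 107.9167° W

Field D=3, K=10: +3·20° lon, +10·10° lat → SW at lon -120°, lat 10°.
Square 6, 2: +6·2° lon, +2·1° lat → SW at lon -108°, lat 12°.
Subsquare b=1, b=1: +1·0.0833333° lon, +1·0.0416667° lat → SW at lon -107.917°, lat 12.0417°.
latitude 12.0417° N, longitude 107.9167° W.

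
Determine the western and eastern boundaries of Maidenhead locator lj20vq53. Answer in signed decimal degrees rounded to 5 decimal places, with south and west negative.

45.79167, 45.80000

Field L=11, J=9: +11·20° lon, +9·10° lat → SW at lon 40°, lat 0°.
Square 2, 0: +2·2° lon, +0·1° lat → SW at lon 44°, lat 0°.
Subsquare v=21, q=16: +21·0.0833333° lon, +16·0.0416667° lat → SW at lon 45.75°, lat 0.666667°.
Extended square 5, 3: +5·0.00833333° lon, +3·0.00416667° lat → SW at lon 45.7917°, lat 0.679167°.
Cell spans 0.00833333° lon × 0.00416667° lat.
west 45.79167, east 45.80000.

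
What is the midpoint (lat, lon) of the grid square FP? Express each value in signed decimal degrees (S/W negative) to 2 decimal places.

65.00, -70.00

Field F=5, P=15: +5·20° lon, +15·10° lat → SW at lon -80°, lat 60°.
Cell spans 20° lon × 10° lat. Centre is SW corner plus half of each.
latitude 65.00, longitude -70.00.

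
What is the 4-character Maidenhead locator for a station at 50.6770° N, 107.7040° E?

OO30

Shift to the Maidenhead origin (180°W, 90°S): lon 287.70, lat 140.68.
Field: 287.70/20 → 14 → O, 140.68/10 → 14 → O; chars OO.
Square: 7.70/2 → 3, 0.68/1 → 0; chars 30.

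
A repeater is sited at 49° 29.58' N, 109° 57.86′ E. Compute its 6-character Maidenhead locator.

ON49xl

Offset from 180°W / 90°S: lon 289.9643°, lat 139.4930°.
Field (20°×10°, letters A–R): 289.9643/20 → 14 → O, 139.4930/10 → 13 → N; chars ON.
Square (2°×1°, digits 0–9): 9.9643/2 → 4, 9.4930/1 → 9; chars 49.
Subsquare (5′×2.5′, letters a–x): 1.9643/0.0833333 → 23 → x, 0.4930/0.0416667 → 11 → l; chars xl.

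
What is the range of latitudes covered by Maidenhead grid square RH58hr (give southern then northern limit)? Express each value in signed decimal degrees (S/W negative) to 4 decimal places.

Field R=17, H=7: +17·20° lon, +7·10° lat → SW at lon 160°, lat -20°.
Square 5, 8: +5·2° lon, +8·1° lat → SW at lon 170°, lat -12°.
Subsquare h=7, r=17: +7·0.0833333° lon, +17·0.0416667° lat → SW at lon 170.583°, lat -11.2917°.
Cell spans 0.0833333° lon × 0.0416667° lat.
south -11.2917, north -11.2500.

-11.2917, -11.2500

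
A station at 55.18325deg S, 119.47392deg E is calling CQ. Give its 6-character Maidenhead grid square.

Offset from 180°W / 90°S: lon 299.4739°, lat 34.8167°.
Field: lon ⌊299.4739/20⌋ = 14 → O; lat ⌊34.8167/10⌋ = 3 → D.
Square: lon ⌊19.4739/2⌋ = 9; lat ⌊4.8167/1⌋ = 4.
Subsquare: lon ⌊1.4739/0.0833333⌋ = 17 → r; lat ⌊0.8167/0.0416667⌋ = 19 → t.

OD94rt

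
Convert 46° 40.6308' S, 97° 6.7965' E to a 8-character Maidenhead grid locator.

NE83nh37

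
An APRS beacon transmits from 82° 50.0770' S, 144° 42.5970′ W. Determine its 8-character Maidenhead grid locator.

Add 180° to longitude and 90° to latitude: 35.29005, 7.16538.
Field: 35.29005/20 → 1 → B, 7.16538/10 → 0 → A; chars BA.
Square: 15.29005/2 → 7, 7.16538/1 → 7; chars 77.
Subsquare: 1.29005/0.0833333 → 15 → p, 0.16538/0.0416667 → 3 → d; chars pd.
Extended square: 0.04005/0.00833333 → 4, 0.04038/0.00416667 → 9; chars 49.

BA77pd49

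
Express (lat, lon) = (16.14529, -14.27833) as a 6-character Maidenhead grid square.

Offset from 180°W / 90°S: lon 165.7217°, lat 106.1453°.
Field: 165.7217/20 → 8 → I, 106.1453/10 → 10 → K; chars IK.
Square: 5.7217/2 → 2, 6.1453/1 → 6; chars 26.
Subsquare: 1.7217/0.0833333 → 20 → u, 0.1453/0.0416667 → 3 → d; chars ud.

IK26ud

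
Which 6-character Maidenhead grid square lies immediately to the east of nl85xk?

Longitude subsquare x = 23; +1 → 24, wraps to 0 = a, carry into square.
Longitude square 8; +1 → 9.
The latitude characters are unchanged.

NL95ak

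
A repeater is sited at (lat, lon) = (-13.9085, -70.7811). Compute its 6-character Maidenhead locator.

FH46oc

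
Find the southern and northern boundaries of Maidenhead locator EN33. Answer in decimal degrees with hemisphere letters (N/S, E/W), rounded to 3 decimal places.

43.000° N, 44.000° N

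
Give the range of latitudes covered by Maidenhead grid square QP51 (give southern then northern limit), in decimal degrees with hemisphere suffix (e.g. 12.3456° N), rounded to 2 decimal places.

61.00° N, 62.00° N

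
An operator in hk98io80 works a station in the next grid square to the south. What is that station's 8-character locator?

HK98in89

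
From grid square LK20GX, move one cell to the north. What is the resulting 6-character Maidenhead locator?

Latitude subsquare x = 23; +1 → 24, wraps to 0 = a, carry into square.
Latitude square 0; +1 → 1.
The longitude characters are unchanged.

LK21ga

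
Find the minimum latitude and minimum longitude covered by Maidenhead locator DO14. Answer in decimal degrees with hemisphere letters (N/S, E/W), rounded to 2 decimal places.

54.00° N, 118.00° W

Field D=3, O=14: +3·20° lon, +14·10° lat → SW at lon -120°, lat 50°.
Square 1, 4: +1·2° lon, +4·1° lat → SW at lon -118°, lat 54°.
latitude 54.00° N, longitude 118.00° W.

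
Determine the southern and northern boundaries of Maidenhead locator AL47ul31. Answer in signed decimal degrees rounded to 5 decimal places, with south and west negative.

Field A=0, L=11: +0·20° lon, +11·10° lat → SW at lon -180°, lat 20°.
Square 4, 7: +4·2° lon, +7·1° lat → SW at lon -172°, lat 27°.
Subsquare u=20, l=11: +20·0.0833333° lon, +11·0.0416667° lat → SW at lon -170.333°, lat 27.4583°.
Extended square 3, 1: +3·0.00833333° lon, +1·0.00416667° lat → SW at lon -170.308°, lat 27.4625°.
Cell spans 0.00833333° lon × 0.00416667° lat.
south 27.46250, north 27.46667.

27.46250, 27.46667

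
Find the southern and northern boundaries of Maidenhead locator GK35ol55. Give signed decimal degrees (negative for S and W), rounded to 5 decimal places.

Field G=6, K=10: +6·20° lon, +10·10° lat → SW at lon -60°, lat 10°.
Square 3, 5: +3·2° lon, +5·1° lat → SW at lon -54°, lat 15°.
Subsquare o=14, l=11: +14·0.0833333° lon, +11·0.0416667° lat → SW at lon -52.8333°, lat 15.4583°.
Extended square 5, 5: +5·0.00833333° lon, +5·0.00416667° lat → SW at lon -52.7917°, lat 15.4792°.
Cell spans 0.00833333° lon × 0.00416667° lat.
south 15.47917, north 15.48333.

15.47917, 15.48333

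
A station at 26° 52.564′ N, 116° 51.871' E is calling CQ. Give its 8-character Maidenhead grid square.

Add 180° to longitude and 90° to latitude: 296.86452, 116.87607.
Field: 296.86452/20 → 14 → O, 116.87607/10 → 11 → L; chars OL.
Square: 16.86452/2 → 8, 6.87607/1 → 6; chars 86.
Subsquare: 0.86452/0.0833333 → 10 → k, 0.87607/0.0416667 → 21 → v; chars kv.
Extended square: 0.03118/0.00833333 → 3, 0.00107/0.00416667 → 0; chars 30.

OL86kv30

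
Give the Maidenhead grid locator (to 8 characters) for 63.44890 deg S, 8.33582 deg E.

Shift to the Maidenhead origin (180°W, 90°S): lon 188.33582, lat 26.55110.
Field: lon ⌊188.33582/20⌋ = 9 → J; lat ⌊26.55110/10⌋ = 2 → C.
Square: lon ⌊8.33582/2⌋ = 4; lat ⌊6.55110/1⌋ = 6.
Subsquare: lon ⌊0.33582/0.0833333⌋ = 4 → e; lat ⌊0.55110/0.0416667⌋ = 13 → n.
Extended square: lon ⌊0.00249/0.00833333⌋ = 0; lat ⌊0.00943/0.00416667⌋ = 2.

JC46en02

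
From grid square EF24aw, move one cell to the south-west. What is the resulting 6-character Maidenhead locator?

EF14xv

Longitude subsquare a = 0; −1 → -1, wraps to 23 = x, carry into square.
Longitude square 2; −1 → 1.
Latitude subsquare w = 22; −1 → 21 = v.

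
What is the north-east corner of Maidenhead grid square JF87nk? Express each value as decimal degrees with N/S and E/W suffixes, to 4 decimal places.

32.5417° S, 17.1667° E

Field J=9, F=5: +9·20° lon, +5·10° lat → SW at lon 0°, lat -40°.
Square 8, 7: +8·2° lon, +7·1° lat → SW at lon 16°, lat -33°.
Subsquare n=13, k=10: +13·0.0833333° lon, +10·0.0416667° lat → SW at lon 17.0833°, lat -32.5833°.
Cell spans 0.0833333° lon × 0.0416667° lat. NE corner is SW corner plus one full cell.
latitude 32.5417° S, longitude 17.1667° E.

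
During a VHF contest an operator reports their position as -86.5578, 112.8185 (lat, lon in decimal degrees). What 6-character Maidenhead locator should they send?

OA63jk

Shift to the Maidenhead origin (180°W, 90°S): lon 292.8185, lat 3.4422.
Field: lon ⌊292.8185/20⌋ = 14 → O; lat ⌊3.4422/10⌋ = 0 → A.
Square: lon ⌊12.8185/2⌋ = 6; lat ⌊3.4422/1⌋ = 3.
Subsquare: lon ⌊0.8185/0.0833333⌋ = 9 → j; lat ⌊0.4422/0.0416667⌋ = 10 → k.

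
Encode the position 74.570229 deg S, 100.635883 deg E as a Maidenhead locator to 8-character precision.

OB05hk63

Shift to the Maidenhead origin (180°W, 90°S): lon 280.63588, lat 15.42977.
Field (20°×10°, letters A–R): lon ⌊280.63588/20⌋ = 14 → O; lat ⌊15.42977/10⌋ = 1 → B.
Square (2°×1°, digits 0–9): lon ⌊0.63588/2⌋ = 0; lat ⌊5.42977/1⌋ = 5.
Subsquare (5′×2.5′, letters a–x): lon ⌊0.63588/0.0833333⌋ = 7 → h; lat ⌊0.42977/0.0416667⌋ = 10 → k.
Extended square (30″×15″, digits 0–9): lon ⌊0.05255/0.00833333⌋ = 6; lat ⌊0.01310/0.00416667⌋ = 3.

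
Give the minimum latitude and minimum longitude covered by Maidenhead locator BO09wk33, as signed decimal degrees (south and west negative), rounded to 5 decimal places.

Field B=1, O=14: +1·20° lon, +14·10° lat → SW at lon -160°, lat 50°.
Square 0, 9: +0·2° lon, +9·1° lat → SW at lon -160°, lat 59°.
Subsquare w=22, k=10: +22·0.0833333° lon, +10·0.0416667° lat → SW at lon -158.167°, lat 59.4167°.
Extended square 3, 3: +3·0.00833333° lon, +3·0.00416667° lat → SW at lon -158.142°, lat 59.4292°.
latitude 59.42917, longitude -158.14167.

59.42917, -158.14167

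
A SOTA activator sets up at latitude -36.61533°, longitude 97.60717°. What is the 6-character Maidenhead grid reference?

NF83tj

Shift to the Maidenhead origin (180°W, 90°S): lon 277.6072, lat 53.3847.
Field: lon ⌊277.6072/20⌋ = 13 → N; lat ⌊53.3847/10⌋ = 5 → F.
Square: lon ⌊17.6072/2⌋ = 8; lat ⌊3.3847/1⌋ = 3.
Subsquare: lon ⌊1.6072/0.0833333⌋ = 19 → t; lat ⌊0.3847/0.0416667⌋ = 9 → j.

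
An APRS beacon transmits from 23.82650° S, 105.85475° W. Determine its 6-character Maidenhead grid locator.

Shift to the Maidenhead origin (180°W, 90°S): lon 74.1453, lat 66.1735.
Field: lon ⌊74.1453/20⌋ = 3 → D; lat ⌊66.1735/10⌋ = 6 → G.
Square: lon ⌊14.1453/2⌋ = 7; lat ⌊6.1735/1⌋ = 6.
Subsquare: lon ⌊0.1453/0.0833333⌋ = 1 → b; lat ⌊0.1735/0.0416667⌋ = 4 → e.

DG76be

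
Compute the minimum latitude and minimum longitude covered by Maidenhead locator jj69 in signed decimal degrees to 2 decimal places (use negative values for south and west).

Field J=9, J=9: +9·20° lon, +9·10° lat → SW at lon 0°, lat 0°.
Square 6, 9: +6·2° lon, +9·1° lat → SW at lon 12°, lat 9°.
latitude 9.00, longitude 12.00.

9.00, 12.00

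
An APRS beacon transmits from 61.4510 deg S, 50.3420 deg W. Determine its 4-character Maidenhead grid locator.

Shift to the Maidenhead origin (180°W, 90°S): lon 129.66, lat 28.55.
Field (20°×10°, letters A–R): 129.66/20 → 6 → G, 28.55/10 → 2 → C; chars GC.
Square (2°×1°, digits 0–9): 9.66/2 → 4, 8.55/1 → 8; chars 48.

GC48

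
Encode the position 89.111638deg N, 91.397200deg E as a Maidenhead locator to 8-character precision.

Add 180° to longitude and 90° to latitude: 271.39720, 179.11164.
Field (20°×10°, letters A–R): 271.39720/20 → 13 → N, 179.11164/10 → 17 → R; chars NR.
Square (2°×1°, digits 0–9): 11.39720/2 → 5, 9.11164/1 → 9; chars 59.
Subsquare (5′×2.5′, letters a–x): 1.39720/0.0833333 → 16 → q, 0.11164/0.0416667 → 2 → c; chars qc.
Extended square (30″×15″, digits 0–9): 0.06387/0.00833333 → 7, 0.02830/0.00416667 → 6; chars 76.

NR59qc76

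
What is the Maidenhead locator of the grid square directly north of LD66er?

Latitude subsquare r = 17; +1 → 18 = s.
The longitude characters are unchanged.

LD66es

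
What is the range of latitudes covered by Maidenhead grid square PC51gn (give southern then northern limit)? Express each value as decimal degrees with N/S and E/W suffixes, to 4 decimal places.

68.4583° S, 68.4167° S

Field P=15, C=2: +15·20° lon, +2·10° lat → SW at lon 120°, lat -70°.
Square 5, 1: +5·2° lon, +1·1° lat → SW at lon 130°, lat -69°.
Subsquare g=6, n=13: +6·0.0833333° lon, +13·0.0416667° lat → SW at lon 130.5°, lat -68.4583°.
Cell spans 0.0833333° lon × 0.0416667° lat.
south 68.4583° S, north 68.4167° S.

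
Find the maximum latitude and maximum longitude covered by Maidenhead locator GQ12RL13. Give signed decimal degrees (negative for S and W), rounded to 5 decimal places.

72.47500, -56.56667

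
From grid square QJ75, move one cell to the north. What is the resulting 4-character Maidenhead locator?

Latitude square 5; +1 → 6.
The longitude characters are unchanged.

QJ76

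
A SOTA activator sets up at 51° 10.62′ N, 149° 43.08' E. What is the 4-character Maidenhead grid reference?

QO41

Shift to the Maidenhead origin (180°W, 90°S): lon 329.72, lat 141.18.
Field (20°×10°, letters A–R): lon ⌊329.72/20⌋ = 16 → Q; lat ⌊141.18/10⌋ = 14 → O.
Square (2°×1°, digits 0–9): lon ⌊9.72/2⌋ = 4; lat ⌊1.18/1⌋ = 1.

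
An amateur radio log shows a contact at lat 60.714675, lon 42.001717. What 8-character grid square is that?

LP10ar01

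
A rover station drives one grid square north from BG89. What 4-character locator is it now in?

BH80

Latitude square 9; +1 → 10, wraps to 0, carry into field.
Latitude field G = 6; +1 → 7 = H.
The longitude characters are unchanged.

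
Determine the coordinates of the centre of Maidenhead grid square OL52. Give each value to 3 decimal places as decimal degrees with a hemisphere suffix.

22.500° N, 111.000° E

Field O=14, L=11: +14·20° lon, +11·10° lat → SW at lon 100°, lat 20°.
Square 5, 2: +5·2° lon, +2·1° lat → SW at lon 110°, lat 22°.
Cell spans 2° lon × 1° lat. Centre is SW corner plus half of each.
latitude 22.500° N, longitude 111.000° E.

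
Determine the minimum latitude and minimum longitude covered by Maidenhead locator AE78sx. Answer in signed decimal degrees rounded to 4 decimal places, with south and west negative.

Field A=0, E=4: +0·20° lon, +4·10° lat → SW at lon -180°, lat -50°.
Square 7, 8: +7·2° lon, +8·1° lat → SW at lon -166°, lat -42°.
Subsquare s=18, x=23: +18·0.0833333° lon, +23·0.0416667° lat → SW at lon -164.5°, lat -41.0417°.
latitude -41.0417, longitude -164.5000.

-41.0417, -164.5000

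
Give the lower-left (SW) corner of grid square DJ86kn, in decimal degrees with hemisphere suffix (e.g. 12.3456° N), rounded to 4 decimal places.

6.5417° N, 103.1667° W

Field D=3, J=9: +3·20° lon, +9·10° lat → SW at lon -120°, lat 0°.
Square 8, 6: +8·2° lon, +6·1° lat → SW at lon -104°, lat 6°.
Subsquare k=10, n=13: +10·0.0833333° lon, +13·0.0416667° lat → SW at lon -103.167°, lat 6.54167°.
latitude 6.5417° N, longitude 103.1667° W.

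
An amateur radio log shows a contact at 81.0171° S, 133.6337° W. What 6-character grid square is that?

CA38ex

Offset from 180°W / 90°S: lon 46.3663°, lat 8.9829°.
Field (20°×10°, letters A–R): 46.3663/20 → 2 → C, 8.9829/10 → 0 → A; chars CA.
Square (2°×1°, digits 0–9): 6.3663/2 → 3, 8.9829/1 → 8; chars 38.
Subsquare (5′×2.5′, letters a–x): 0.3663/0.0833333 → 4 → e, 0.9829/0.0416667 → 23 → x; chars ex.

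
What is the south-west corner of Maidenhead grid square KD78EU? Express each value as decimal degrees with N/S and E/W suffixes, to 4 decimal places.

51.1667° S, 34.3333° E

Field K=10, D=3: +10·20° lon, +3·10° lat → SW at lon 20°, lat -60°.
Square 7, 8: +7·2° lon, +8·1° lat → SW at lon 34°, lat -52°.
Subsquare e=4, u=20: +4·0.0833333° lon, +20·0.0416667° lat → SW at lon 34.3333°, lat -51.1667°.
latitude 51.1667° S, longitude 34.3333° E.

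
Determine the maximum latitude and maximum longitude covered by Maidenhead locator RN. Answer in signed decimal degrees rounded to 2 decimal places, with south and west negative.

Field R=17, N=13: +17·20° lon, +13·10° lat → SW at lon 160°, lat 40°.
Cell spans 20° lon × 10° lat. NE corner is SW corner plus one full cell.
latitude 50.00, longitude 180.00.

50.00, 180.00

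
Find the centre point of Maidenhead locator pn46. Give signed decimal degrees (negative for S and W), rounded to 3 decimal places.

46.500, 129.000

Field P=15, N=13: +15·20° lon, +13·10° lat → SW at lon 120°, lat 40°.
Square 4, 6: +4·2° lon, +6·1° lat → SW at lon 128°, lat 46°.
Cell spans 2° lon × 1° lat. Centre is SW corner plus half of each.
latitude 46.500, longitude 129.000.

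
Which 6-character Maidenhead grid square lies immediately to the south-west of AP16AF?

AP06xe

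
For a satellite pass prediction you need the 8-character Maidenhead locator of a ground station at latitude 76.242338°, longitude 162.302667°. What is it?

RQ16df68

Add 180° to longitude and 90° to latitude: 342.30267, 166.24234.
Field (20°×10°, letters A–R): 342.30267/20 → 17 → R, 166.24234/10 → 16 → Q; chars RQ.
Square (2°×1°, digits 0–9): 2.30267/2 → 1, 6.24234/1 → 6; chars 16.
Subsquare (5′×2.5′, letters a–x): 0.30267/0.0833333 → 3 → d, 0.24234/0.0416667 → 5 → f; chars df.
Extended square (30″×15″, digits 0–9): 0.05267/0.00833333 → 6, 0.03400/0.00416667 → 8; chars 68.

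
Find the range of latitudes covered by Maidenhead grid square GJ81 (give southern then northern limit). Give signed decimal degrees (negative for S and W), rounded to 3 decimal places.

1.000, 2.000

Field G=6, J=9: +6·20° lon, +9·10° lat → SW at lon -60°, lat 0°.
Square 8, 1: +8·2° lon, +1·1° lat → SW at lon -44°, lat 1°.
Cell spans 2° lon × 1° lat.
south 1.000, north 2.000.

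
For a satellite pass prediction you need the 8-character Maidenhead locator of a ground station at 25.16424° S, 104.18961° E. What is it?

OG24cu20

Add 180° to longitude and 90° to latitude: 284.18961, 64.83576.
Field: lon ⌊284.18961/20⌋ = 14 → O; lat ⌊64.83576/10⌋ = 6 → G.
Square: lon ⌊4.18961/2⌋ = 2; lat ⌊4.83576/1⌋ = 4.
Subsquare: lon ⌊0.18961/0.0833333⌋ = 2 → c; lat ⌊0.83576/0.0416667⌋ = 20 → u.
Extended square: lon ⌊0.02294/0.00833333⌋ = 2; lat ⌊0.00243/0.00416667⌋ = 0.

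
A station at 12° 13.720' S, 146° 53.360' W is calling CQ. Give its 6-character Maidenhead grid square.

BH67ns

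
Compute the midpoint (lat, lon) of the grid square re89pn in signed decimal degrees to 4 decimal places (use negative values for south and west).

Field R=17, E=4: +17·20° lon, +4·10° lat → SW at lon 160°, lat -50°.
Square 8, 9: +8·2° lon, +9·1° lat → SW at lon 176°, lat -41°.
Subsquare p=15, n=13: +15·0.0833333° lon, +13·0.0416667° lat → SW at lon 177.25°, lat -40.4583°.
Cell spans 0.0833333° lon × 0.0416667° lat. Centre is SW corner plus half of each.
latitude -40.4375, longitude 177.2917.

-40.4375, 177.2917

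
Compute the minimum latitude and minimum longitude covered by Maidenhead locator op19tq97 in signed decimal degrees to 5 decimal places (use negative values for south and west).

69.69583, 103.65833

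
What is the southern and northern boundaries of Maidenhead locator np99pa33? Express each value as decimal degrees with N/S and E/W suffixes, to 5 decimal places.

Field N=13, P=15: +13·20° lon, +15·10° lat → SW at lon 80°, lat 60°.
Square 9, 9: +9·2° lon, +9·1° lat → SW at lon 98°, lat 69°.
Subsquare p=15, a=0: +15·0.0833333° lon, +0·0.0416667° lat → SW at lon 99.25°, lat 69°.
Extended square 3, 3: +3·0.00833333° lon, +3·0.00416667° lat → SW at lon 99.275°, lat 69.0125°.
Cell spans 0.00833333° lon × 0.00416667° lat.
south 69.01250° N, north 69.01667° N.

69.01250° N, 69.01667° N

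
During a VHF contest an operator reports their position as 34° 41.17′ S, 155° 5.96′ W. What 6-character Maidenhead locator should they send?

BF25kh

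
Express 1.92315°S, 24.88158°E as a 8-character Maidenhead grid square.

KI28kb58

Add 180° to longitude and 90° to latitude: 204.88158, 88.07685.
Field (20°×10°, letters A–R): lon ⌊204.88158/20⌋ = 10 → K; lat ⌊88.07685/10⌋ = 8 → I.
Square (2°×1°, digits 0–9): lon ⌊4.88158/2⌋ = 2; lat ⌊8.07685/1⌋ = 8.
Subsquare (5′×2.5′, letters a–x): lon ⌊0.88158/0.0833333⌋ = 10 → k; lat ⌊0.07685/0.0416667⌋ = 1 → b.
Extended square (30″×15″, digits 0–9): lon ⌊0.04825/0.00833333⌋ = 5; lat ⌊0.03518/0.00416667⌋ = 8.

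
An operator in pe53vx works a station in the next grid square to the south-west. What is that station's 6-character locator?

PE53uw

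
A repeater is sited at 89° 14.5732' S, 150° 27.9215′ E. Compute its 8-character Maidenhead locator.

QA50fs51

Add 180° to longitude and 90° to latitude: 330.46536, 0.75711.
Field (20°×10°, letters A–R): 330.46536/20 → 16 → Q, 0.75711/10 → 0 → A; chars QA.
Square (2°×1°, digits 0–9): 10.46536/2 → 5, 0.75711/1 → 0; chars 50.
Subsquare (5′×2.5′, letters a–x): 0.46536/0.0833333 → 5 → f, 0.75711/0.0416667 → 18 → s; chars fs.
Extended square (30″×15″, digits 0–9): 0.04869/0.00833333 → 5, 0.00711/0.00416667 → 1; chars 51.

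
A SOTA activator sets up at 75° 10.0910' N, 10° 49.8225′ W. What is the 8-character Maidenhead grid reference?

IQ45oe00

Offset from 180°W / 90°S: lon 169.16962°, lat 165.16818°.
Field (20°×10°, letters A–R): 169.16962/20 → 8 → I, 165.16818/10 → 16 → Q; chars IQ.
Square (2°×1°, digits 0–9): 9.16962/2 → 4, 5.16818/1 → 5; chars 45.
Subsquare (5′×2.5′, letters a–x): 1.16962/0.0833333 → 14 → o, 0.16818/0.0416667 → 4 → e; chars oe.
Extended square (30″×15″, digits 0–9): 0.00296/0.00833333 → 0, 0.00152/0.00416667 → 0; chars 00.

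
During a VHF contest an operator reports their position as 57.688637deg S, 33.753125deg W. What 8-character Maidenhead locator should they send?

HD32ch94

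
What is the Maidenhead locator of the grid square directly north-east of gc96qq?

Longitude subsquare q = 16; +1 → 17 = r.
Latitude subsquare q = 16; +1 → 17 = r.

GC96rr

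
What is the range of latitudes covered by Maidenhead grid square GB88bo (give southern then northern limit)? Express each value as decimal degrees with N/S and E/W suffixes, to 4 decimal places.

71.4167° S, 71.3750° S

Field G=6, B=1: +6·20° lon, +1·10° lat → SW at lon -60°, lat -80°.
Square 8, 8: +8·2° lon, +8·1° lat → SW at lon -44°, lat -72°.
Subsquare b=1, o=14: +1·0.0833333° lon, +14·0.0416667° lat → SW at lon -43.9167°, lat -71.4167°.
Cell spans 0.0833333° lon × 0.0416667° lat.
south 71.4167° S, north 71.3750° S.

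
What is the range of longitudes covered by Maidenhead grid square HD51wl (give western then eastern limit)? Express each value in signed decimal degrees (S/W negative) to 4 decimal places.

-28.1667, -28.0833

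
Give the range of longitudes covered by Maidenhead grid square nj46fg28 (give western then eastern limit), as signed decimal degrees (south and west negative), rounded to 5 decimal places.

Field N=13, J=9: +13·20° lon, +9·10° lat → SW at lon 80°, lat 0°.
Square 4, 6: +4·2° lon, +6·1° lat → SW at lon 88°, lat 6°.
Subsquare f=5, g=6: +5·0.0833333° lon, +6·0.0416667° lat → SW at lon 88.4167°, lat 6.25°.
Extended square 2, 8: +2·0.00833333° lon, +8·0.00416667° lat → SW at lon 88.4333°, lat 6.28333°.
Cell spans 0.00833333° lon × 0.00416667° lat.
west 88.43333, east 88.44167.

88.43333, 88.44167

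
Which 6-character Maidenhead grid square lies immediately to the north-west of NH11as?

Longitude subsquare a = 0; −1 → -1, wraps to 23 = x, carry into square.
Longitude square 1; −1 → 0.
Latitude subsquare s = 18; +1 → 19 = t.

NH01xt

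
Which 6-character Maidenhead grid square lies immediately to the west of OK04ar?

NK94xr

Longitude subsquare a = 0; −1 → -1, wraps to 23 = x, carry into square.
Longitude square 0; −1 → -1, wraps to 9, carry into field.
Longitude field O = 14; −1 → 13 = N.
The latitude characters are unchanged.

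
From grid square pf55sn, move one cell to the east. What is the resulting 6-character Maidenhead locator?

PF55tn

Longitude subsquare s = 18; +1 → 19 = t.
The latitude characters are unchanged.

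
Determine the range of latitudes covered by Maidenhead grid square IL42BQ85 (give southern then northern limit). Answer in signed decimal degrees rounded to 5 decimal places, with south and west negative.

22.68750, 22.69167

Field I=8, L=11: +8·20° lon, +11·10° lat → SW at lon -20°, lat 20°.
Square 4, 2: +4·2° lon, +2·1° lat → SW at lon -12°, lat 22°.
Subsquare b=1, q=16: +1·0.0833333° lon, +16·0.0416667° lat → SW at lon -11.9167°, lat 22.6667°.
Extended square 8, 5: +8·0.00833333° lon, +5·0.00416667° lat → SW at lon -11.85°, lat 22.6875°.
Cell spans 0.00833333° lon × 0.00416667° lat.
south 22.68750, north 22.69167.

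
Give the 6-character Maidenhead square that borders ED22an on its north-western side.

ED12xo

Longitude subsquare a = 0; −1 → -1, wraps to 23 = x, carry into square.
Longitude square 2; −1 → 1.
Latitude subsquare n = 13; +1 → 14 = o.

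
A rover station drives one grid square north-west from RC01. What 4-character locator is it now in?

QC92

Longitude square 0; −1 → -1, wraps to 9, carry into field.
Longitude field R = 17; −1 → 16 = Q.
Latitude square 1; +1 → 2.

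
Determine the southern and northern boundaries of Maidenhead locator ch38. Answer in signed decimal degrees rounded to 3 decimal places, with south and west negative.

Field C=2, H=7: +2·20° lon, +7·10° lat → SW at lon -140°, lat -20°.
Square 3, 8: +3·2° lon, +8·1° lat → SW at lon -134°, lat -12°.
Cell spans 2° lon × 1° lat.
south -12.000, north -11.000.

-12.000, -11.000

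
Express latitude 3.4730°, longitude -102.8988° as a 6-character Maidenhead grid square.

DJ83nl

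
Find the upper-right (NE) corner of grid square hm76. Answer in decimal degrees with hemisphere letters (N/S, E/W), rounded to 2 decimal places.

Field H=7, M=12: +7·20° lon, +12·10° lat → SW at lon -40°, lat 30°.
Square 7, 6: +7·2° lon, +6·1° lat → SW at lon -26°, lat 36°.
Cell spans 2° lon × 1° lat. NE corner is SW corner plus one full cell.
latitude 37.00° N, longitude 24.00° W.

37.00° N, 24.00° W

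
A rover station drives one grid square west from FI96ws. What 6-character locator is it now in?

Longitude subsquare w = 22; −1 → 21 = v.
The latitude characters are unchanged.

FI96vs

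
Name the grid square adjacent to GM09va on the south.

GM08vx

Latitude subsquare a = 0; −1 → -1, wraps to 23 = x, carry into square.
Latitude square 9; −1 → 8.
The longitude characters are unchanged.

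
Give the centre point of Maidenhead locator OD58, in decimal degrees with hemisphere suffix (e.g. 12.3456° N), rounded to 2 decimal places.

51.50° S, 111.00° E

Field O=14, D=3: +14·20° lon, +3·10° lat → SW at lon 100°, lat -60°.
Square 5, 8: +5·2° lon, +8·1° lat → SW at lon 110°, lat -52°.
Cell spans 2° lon × 1° lat. Centre is SW corner plus half of each.
latitude 51.50° S, longitude 111.00° E.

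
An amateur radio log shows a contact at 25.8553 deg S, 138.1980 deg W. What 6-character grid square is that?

CG04vd

Shift to the Maidenhead origin (180°W, 90°S): lon 41.8020, lat 64.1447.
Field (20°×10°, letters A–R): lon ⌊41.8020/20⌋ = 2 → C; lat ⌊64.1447/10⌋ = 6 → G.
Square (2°×1°, digits 0–9): lon ⌊1.8020/2⌋ = 0; lat ⌊4.1447/1⌋ = 4.
Subsquare (5′×2.5′, letters a–x): lon ⌊1.8020/0.0833333⌋ = 21 → v; lat ⌊0.1447/0.0416667⌋ = 3 → d.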